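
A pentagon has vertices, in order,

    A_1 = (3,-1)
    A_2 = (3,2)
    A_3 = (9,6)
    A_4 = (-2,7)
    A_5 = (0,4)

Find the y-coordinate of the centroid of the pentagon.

215/48

Apply Gauss's area formula. First the cross-terms c_i = x_i·y_{i+1} − x_{i+1}·y_i:
  9, 0, 75, -8, -12  ⇒  2A = 64, A = 32.
Then Σ (y_i + y_{i+1})·c_i = 860, so ȳ = 860 / (6·32) = 215/48.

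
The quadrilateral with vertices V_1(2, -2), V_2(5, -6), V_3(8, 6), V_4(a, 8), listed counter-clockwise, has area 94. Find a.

The doubled signed area Σ (x_i y_{i+1} − x_{i+1} y_i) is linear in a.
With a=0 it equals 124; the coefficient of a is -8 (from the two edges through V_4).
So -8·a + 124 = 2·94 = 188 ⇒ a = -8.

-8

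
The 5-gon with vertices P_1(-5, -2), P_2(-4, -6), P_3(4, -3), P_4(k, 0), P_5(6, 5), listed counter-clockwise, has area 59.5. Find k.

The doubled signed area Σ (x_i y_{i+1} − x_{i+1} y_i) is linear in k.
With k=0 it equals 71; the coefficient of k is 8 (from the two edges through P_4).
So 8·k + 71 = 2·59.5 = 119 ⇒ k = 6.

6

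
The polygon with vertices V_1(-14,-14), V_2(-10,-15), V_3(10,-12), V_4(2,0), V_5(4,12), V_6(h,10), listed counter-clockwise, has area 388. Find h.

-8

The doubled signed area Σ (x_i y_{i+1} − x_{i+1} y_i) is linear in h.
With h=0 it equals 568; the coefficient of h is -26 (from the two edges through V_6).
So -26·h + 568 = 2·388 = 776 ⇒ h = -8.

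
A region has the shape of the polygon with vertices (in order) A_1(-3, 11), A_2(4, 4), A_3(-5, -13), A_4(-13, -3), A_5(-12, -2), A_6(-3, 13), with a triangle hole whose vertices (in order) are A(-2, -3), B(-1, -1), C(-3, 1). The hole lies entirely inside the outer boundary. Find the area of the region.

201

Outer boundary:
Apply Gauss's area formula: 2A = Σ (x_i·y_{i+1} − x_{i+1}·y_i), indices taken mod 6.
Σ = (-56) + (-32) + (-154) + (-10) + (-162) + (6) = -408
Area = |Σ|/2 = 204.
Hole:
Apply the shoelace (surveyor's) formula: 2A = Σ (x_i·y_{i+1} − x_{i+1}·y_i), indices taken mod 3.
Σ = (-1) + (-4) + (11) = 6
Area = |Σ|/2 = 3.
Net area = 204 − 3 = 201.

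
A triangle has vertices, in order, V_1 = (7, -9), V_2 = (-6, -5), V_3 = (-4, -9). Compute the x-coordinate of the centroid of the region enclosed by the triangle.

Apply the shoelace (surveyor's) formula. First the cross-terms c_i = x_i·y_{i+1} − x_{i+1}·y_i:
  -89, 34, 99  ⇒  2A = 44, A = 22.
Then Σ (x_i + x_{i+1})·c_i = -132, so x̄ = -132 / (6·22) = -1.

-1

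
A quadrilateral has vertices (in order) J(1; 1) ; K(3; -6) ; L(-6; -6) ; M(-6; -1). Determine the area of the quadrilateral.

Σ = (-9) + (-54) + (-30) + (-5) = -98
Area = |Σ|/2 = 49.

49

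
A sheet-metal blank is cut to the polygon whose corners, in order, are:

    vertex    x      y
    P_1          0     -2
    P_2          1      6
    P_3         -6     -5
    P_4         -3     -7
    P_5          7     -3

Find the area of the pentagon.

52

Apply the surveyor's formula: 2A = Σ (x_i·y_{i+1} − x_{i+1}·y_i), indices taken mod 5.
Σ = (2) + (31) + (27) + (58) + (-14) = 104
Area = |Σ|/2 = 52.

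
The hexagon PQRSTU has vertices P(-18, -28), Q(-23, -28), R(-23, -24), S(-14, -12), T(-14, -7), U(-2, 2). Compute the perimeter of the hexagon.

78

|PQ| = √((-5)² + (0)²) = √25 = 5
|QR| = √((0)² + (4)²) = √16 = 4
|RS| = √((9)² + (12)²) = √225 = 15
|ST| = √((0)² + (5)²) = √25 = 5
|TU| = √((12)² + (9)²) = √225 = 15
|UP| = √((-16)² + (-30)²) = √1156 = 34
Perimeter = 5 + 4 + 15 + 5 + 15 + 34 = 78.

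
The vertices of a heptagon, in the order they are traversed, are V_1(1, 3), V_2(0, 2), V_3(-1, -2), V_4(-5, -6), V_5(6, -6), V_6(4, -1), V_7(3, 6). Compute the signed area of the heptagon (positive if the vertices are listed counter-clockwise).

57

Apply Gauss's area formula: 2A = Σ (x_i·y_{i+1} − x_{i+1}·y_i), indices taken mod 7.
Σ = (2) + (2) + (-4) + (66) + (18) + (27) + (3) = 114
Signed area = Σ/2 = 57 (positive ⇒ counter-clockwise traversal).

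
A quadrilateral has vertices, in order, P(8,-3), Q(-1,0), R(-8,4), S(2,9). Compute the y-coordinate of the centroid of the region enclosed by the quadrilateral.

101/33

Apply Gauss's area formula. First the cross-terms c_i = x_i·y_{i+1} − x_{i+1}·y_i:
  -3, -4, -80, -78  ⇒  2A = -165, A = -82.5.
Then Σ (y_i + y_{i+1})·c_i = -1515, so ȳ = -1515 / (6·(-82.5)) = 101/33.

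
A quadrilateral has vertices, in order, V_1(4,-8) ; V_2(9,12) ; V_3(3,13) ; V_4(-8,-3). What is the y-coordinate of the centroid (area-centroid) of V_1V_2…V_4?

Apply Gauss's area formula. First the cross-terms c_i = x_i·y_{i+1} − x_{i+1}·y_i:
  120, 81, 95, 76  ⇒  2A = 372, A = 186.
Then Σ (y_i + y_{i+1})·c_i = 2619, so ȳ = 2619 / (6·186) = 291/124.

291/124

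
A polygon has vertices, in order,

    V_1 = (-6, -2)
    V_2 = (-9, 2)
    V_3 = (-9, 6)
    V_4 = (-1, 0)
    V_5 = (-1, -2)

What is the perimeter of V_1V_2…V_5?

|V_1V_2| = √((-3)² + (4)²) = √25 = 5
|V_2V_3| = √((0)² + (4)²) = √16 = 4
|V_3V_4| = √((8)² + (-6)²) = √100 = 10
|V_4V_5| = √((0)² + (-2)²) = √4 = 2
|V_5V_1| = √((-5)² + (0)²) = √25 = 5
Perimeter = 5 + 4 + 10 + 2 + 5 = 26.

26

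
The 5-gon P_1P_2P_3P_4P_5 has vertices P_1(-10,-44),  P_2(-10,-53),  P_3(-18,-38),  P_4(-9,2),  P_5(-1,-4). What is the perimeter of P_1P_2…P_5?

|P_1P_2| = √((0)² + (-9)²) = √81 = 9
|P_2P_3| = √((-8)² + (15)²) = √289 = 17
|P_3P_4| = √((9)² + (40)²) = √1681 = 41
|P_4P_5| = √((8)² + (-6)²) = √100 = 10
|P_5P_1| = √((-9)² + (-40)²) = √1681 = 41
Perimeter = 9 + 17 + 41 + 10 + 41 = 118.

118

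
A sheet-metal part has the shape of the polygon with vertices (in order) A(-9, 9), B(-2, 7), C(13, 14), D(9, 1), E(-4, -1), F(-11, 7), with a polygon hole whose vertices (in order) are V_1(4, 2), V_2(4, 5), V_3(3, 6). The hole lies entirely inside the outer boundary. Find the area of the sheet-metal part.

Outer boundary:
Apply the shoelace formula: 2A = Σ (x_i·y_{i+1} − x_{i+1}·y_i), indices taken mod 6.
Σ = (-45) + (-119) + (-113) + (-5) + (-39) + (-36) = -357
Area = |Σ|/2 = 178.5.
Hole:
Σ = (12) + (9) + (-18) = 3
Area = |Σ|/2 = 1.5.
Net area = 178.5 − 1.5 = 177.

177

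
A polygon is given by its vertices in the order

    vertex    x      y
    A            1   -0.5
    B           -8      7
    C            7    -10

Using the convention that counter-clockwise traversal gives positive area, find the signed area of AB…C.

20.25

A→B: (1)(7) − (-8)(-0.5) = 3
B→C: (-8)(-10) − (7)(7) = 31
C→A: (7)(-0.5) − (1)(-10) = 6.5
Σ = 40.5
Signed area = Σ/2 = 20.25 (positive ⇒ counter-clockwise traversal).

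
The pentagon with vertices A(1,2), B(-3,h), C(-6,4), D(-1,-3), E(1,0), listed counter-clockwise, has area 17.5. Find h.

The doubled signed area Σ (x_i y_{i+1} − x_{i+1} y_i) is linear in h.
With h=0 it equals 21; the coefficient of h is 7 (from the two edges through B).
So 7·h + 21 = 2·17.5 = 35 ⇒ h = 2.

2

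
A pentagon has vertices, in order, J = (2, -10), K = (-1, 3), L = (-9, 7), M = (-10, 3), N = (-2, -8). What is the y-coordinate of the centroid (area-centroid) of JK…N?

Apply the surveyor's formula. First the cross-terms c_i = x_i·y_{i+1} − x_{i+1}·y_i:
  -4, 20, 43, 86, 36  ⇒  2A = 181, A = 90.5.
Then Σ (y_i + y_{i+1})·c_i = -420, so ȳ = -420 / (6·90.5) = -140/181.

-140/181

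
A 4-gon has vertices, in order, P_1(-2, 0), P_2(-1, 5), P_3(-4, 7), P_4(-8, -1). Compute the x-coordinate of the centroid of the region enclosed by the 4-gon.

-245/61

Apply the shoelace formula. First the cross-terms c_i = x_i·y_{i+1} − x_{i+1}·y_i:
  -10, 13, 60, -2  ⇒  2A = 61, A = 30.5.
Then Σ (x_i + x_{i+1})·c_i = -735, so x̄ = -735 / (6·30.5) = -245/61.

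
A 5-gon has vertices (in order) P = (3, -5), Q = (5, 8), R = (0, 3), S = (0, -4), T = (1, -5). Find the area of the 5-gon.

39

Σ = (49) + (15) + (0) + (4) + (10) = 78
Area = |Σ|/2 = 39.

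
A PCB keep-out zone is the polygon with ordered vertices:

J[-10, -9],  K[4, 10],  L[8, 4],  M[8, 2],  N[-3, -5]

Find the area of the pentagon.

Apply the shoelace formula: 2A = Σ (x_i·y_{i+1} − x_{i+1}·y_i), indices taken mod 5.
Σ = (-64) + (-64) + (-16) + (-34) + (-23) = -201
Area = |Σ|/2 = 100.5.

100.5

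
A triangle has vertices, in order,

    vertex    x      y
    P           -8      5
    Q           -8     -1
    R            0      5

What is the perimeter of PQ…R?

|PQ| = √((0)² + (-6)²) = √36 = 6
|QR| = √((8)² + (6)²) = √100 = 10
|RP| = √((-8)² + (0)²) = √64 = 8
Perimeter = 6 + 10 + 8 = 24.

24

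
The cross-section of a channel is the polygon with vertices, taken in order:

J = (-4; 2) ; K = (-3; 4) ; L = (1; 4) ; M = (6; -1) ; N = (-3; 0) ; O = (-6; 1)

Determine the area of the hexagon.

Apply the surveyor's formula: 2A = Σ (x_i·y_{i+1} − x_{i+1}·y_i), indices taken mod 6.
Σ = (-10) + (-16) + (-25) + (-3) + (-3) + (-8) = -65
Area = |Σ|/2 = 32.5.

32.5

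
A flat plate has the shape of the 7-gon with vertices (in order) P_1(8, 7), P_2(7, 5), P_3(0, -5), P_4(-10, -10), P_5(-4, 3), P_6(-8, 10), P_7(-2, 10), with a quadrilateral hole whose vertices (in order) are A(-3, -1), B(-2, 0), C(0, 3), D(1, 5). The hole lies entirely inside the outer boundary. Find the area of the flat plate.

165.5

Outer boundary:
Apply the shoelace formula: 2A = Σ (x_i·y_{i+1} − x_{i+1}·y_i), indices taken mod 7.
P_1→P_2: (8)(5) − (7)(7) = -9
P_2→P_3: (7)(-5) − (0)(5) = -35
P_3→P_4: (0)(-10) − (-10)(-5) = -50
P_4→P_5: (-10)(3) − (-4)(-10) = -70
P_5→P_6: (-4)(10) − (-8)(3) = -16
P_6→P_7: (-8)(10) − (-2)(10) = -60
P_7→P_1: (-2)(7) − (8)(10) = -94
Σ = -334
Area = |Σ|/2 = 167.
Hole:
A→B: (-3)(0) − (-2)(-1) = -2
B→C: (-2)(3) − (0)(0) = -6
C→D: (0)(5) − (1)(3) = -3
D→A: (1)(-1) − (-3)(5) = 14
Σ = 3
Area = |Σ|/2 = 1.5.
Net area = 167 − 1.5 = 165.5.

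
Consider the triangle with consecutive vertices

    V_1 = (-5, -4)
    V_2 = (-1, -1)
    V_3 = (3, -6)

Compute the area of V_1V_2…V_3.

16

Cross-terms: 1, 9, -42  ⇒  Σ = -32
Area = |Σ|/2 = 16.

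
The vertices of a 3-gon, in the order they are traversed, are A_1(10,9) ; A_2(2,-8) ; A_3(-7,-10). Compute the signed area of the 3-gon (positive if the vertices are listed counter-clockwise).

-68.5

Apply Gauss's area formula: 2A = Σ (x_i·y_{i+1} − x_{i+1}·y_i), indices taken mod 3.
A_1→A_2: (10)(-8) − (2)(9) = -98
A_2→A_3: (2)(-10) − (-7)(-8) = -76
A_3→A_1: (-7)(9) − (10)(-10) = 37
Σ = -137
Signed area = Σ/2 = -68.5 (negative ⇒ clockwise traversal).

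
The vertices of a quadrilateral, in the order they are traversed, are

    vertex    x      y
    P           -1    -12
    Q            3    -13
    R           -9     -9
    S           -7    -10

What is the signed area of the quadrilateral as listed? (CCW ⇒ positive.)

3

P→Q: (-1)(-13) − (3)(-12) = 49
Q→R: (3)(-9) − (-9)(-13) = -144
R→S: (-9)(-10) − (-7)(-9) = 27
S→P: (-7)(-12) − (-1)(-10) = 74
Σ = 6
Signed area = Σ/2 = 3 (positive ⇒ counter-clockwise traversal).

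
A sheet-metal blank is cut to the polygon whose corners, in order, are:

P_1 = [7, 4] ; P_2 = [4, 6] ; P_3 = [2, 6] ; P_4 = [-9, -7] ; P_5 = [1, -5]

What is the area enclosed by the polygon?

84.5

Cross-terms: 26, 12, 40, 52, 39  ⇒  Σ = 169
Area = |Σ|/2 = 84.5.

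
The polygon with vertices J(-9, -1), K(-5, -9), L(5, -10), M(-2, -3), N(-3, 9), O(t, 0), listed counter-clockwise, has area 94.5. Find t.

-8

The doubled signed area Σ (x_i y_{i+1} − x_{i+1} y_i) is linear in t.
With t=0 it equals 109; the coefficient of t is -10 (from the two edges through O).
So -10·t + 109 = 2·94.5 = 189 ⇒ t = -8.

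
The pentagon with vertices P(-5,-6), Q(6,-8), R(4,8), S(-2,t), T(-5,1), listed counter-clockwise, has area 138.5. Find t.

The doubled signed area Σ (x_i y_{i+1} − x_{i+1} y_i) is linear in t.
With t=0 it equals 205; the coefficient of t is 9 (from the two edges through S).
So 9·t + 205 = 2·138.5 = 277 ⇒ t = 8.

8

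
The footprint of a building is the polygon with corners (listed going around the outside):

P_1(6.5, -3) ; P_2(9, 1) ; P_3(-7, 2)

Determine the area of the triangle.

Σ = (33.5) + (25) + (8) = 66.5
Area = |Σ|/2 = 33.25.

33.25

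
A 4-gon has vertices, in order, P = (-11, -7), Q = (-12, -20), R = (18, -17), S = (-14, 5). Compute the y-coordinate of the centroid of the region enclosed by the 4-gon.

Apply the shoelace (surveyor's) formula. First the cross-terms c_i = x_i·y_{i+1} − x_{i+1}·y_i:
  136, 564, -148, 153  ⇒  2A = 705, A = 352.5.
Then Σ (y_i + y_{i+1})·c_i = -23070, so ȳ = -23070 / (6·352.5) = -1538/141.

-1538/141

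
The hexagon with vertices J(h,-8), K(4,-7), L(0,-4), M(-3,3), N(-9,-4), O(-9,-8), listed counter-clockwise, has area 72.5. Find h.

Write out the shoelace sum; only the two edges meeting at J involve h:
2·Area = [((-9)·(-8) − h·(-8)) + (h·(-7) − 4·(-8))] + 47
       = 1·h + 151 = 145
⇒ h = -6.

-6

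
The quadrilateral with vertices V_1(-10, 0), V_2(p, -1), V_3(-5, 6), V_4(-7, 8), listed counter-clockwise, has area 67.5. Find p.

The doubled signed area Σ (x_i y_{i+1} − x_{i+1} y_i) is linear in p.
With p=0 it equals 87; the coefficient of p is 6 (from the two edges through V_2).
So 6·p + 87 = 2·67.5 = 135 ⇒ p = 8.

8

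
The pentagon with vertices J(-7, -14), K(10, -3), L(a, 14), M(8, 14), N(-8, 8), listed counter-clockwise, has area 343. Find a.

Write out the shoelace sum; only the two edges meeting at L involve a:
2·Area = [(10·14 − a·(-3)) + (a·14 − 8·14)] + 505
       = 17·a + 533 = 686
⇒ a = 9.

9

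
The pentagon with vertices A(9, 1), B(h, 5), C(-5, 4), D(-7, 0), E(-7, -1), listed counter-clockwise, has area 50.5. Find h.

-2

Write out the shoelace sum; only the two edges meeting at B involve h:
2·Area = [(9·5 − h·1) + (h·4 − (-5)·5)] + 37
       = 3·h + 107 = 101
⇒ h = -2.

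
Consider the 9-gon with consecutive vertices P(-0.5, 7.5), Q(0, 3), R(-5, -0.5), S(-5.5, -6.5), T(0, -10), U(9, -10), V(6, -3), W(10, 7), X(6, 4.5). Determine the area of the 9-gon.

171.75

Apply Gauss's area formula: 2A = Σ (x_i·y_{i+1} − x_{i+1}·y_i), indices taken mod 9.
Σ = (-1.5) + (15) + (29.75) + (55) + (90) + (33) + (72) + (3) + (47.25) = 343.5
Area = |Σ|/2 = 171.75.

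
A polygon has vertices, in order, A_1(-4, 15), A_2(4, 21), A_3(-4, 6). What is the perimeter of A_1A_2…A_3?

36

|A_1A_2| = √((8)² + (6)²) = √100 = 10
|A_2A_3| = √((-8)² + (-15)²) = √289 = 17
|A_3A_1| = √((0)² + (9)²) = √81 = 9
Perimeter = 10 + 17 + 9 = 36.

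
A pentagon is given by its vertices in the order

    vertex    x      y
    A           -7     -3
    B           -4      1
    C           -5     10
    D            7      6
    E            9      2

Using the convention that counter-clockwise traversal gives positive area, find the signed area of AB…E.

Apply the shoelace formula: 2A = Σ (x_i·y_{i+1} − x_{i+1}·y_i), indices taken mod 5.
Σ = (-19) + (-35) + (-100) + (-40) + (-13) = -207
Signed area = Σ/2 = -103.5 (negative ⇒ clockwise traversal).

-103.5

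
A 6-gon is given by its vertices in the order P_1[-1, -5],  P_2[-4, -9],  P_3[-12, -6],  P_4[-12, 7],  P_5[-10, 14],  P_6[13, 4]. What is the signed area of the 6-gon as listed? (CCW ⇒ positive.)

-316

Apply Gauss's area formula: 2A = Σ (x_i·y_{i+1} − x_{i+1}·y_i), indices taken mod 6.
Σ = (-11) + (-84) + (-156) + (-98) + (-222) + (-61) = -632
Signed area = Σ/2 = -316 (negative ⇒ clockwise traversal).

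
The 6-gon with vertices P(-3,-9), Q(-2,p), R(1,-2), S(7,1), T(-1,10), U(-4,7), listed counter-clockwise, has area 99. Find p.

-9

The doubled signed area Σ (x_i y_{i+1} − x_{i+1} y_i) is linear in p.
With p=0 it equals 162; the coefficient of p is -4 (from the two edges through Q).
So -4·p + 162 = 2·99 = 198 ⇒ p = -9.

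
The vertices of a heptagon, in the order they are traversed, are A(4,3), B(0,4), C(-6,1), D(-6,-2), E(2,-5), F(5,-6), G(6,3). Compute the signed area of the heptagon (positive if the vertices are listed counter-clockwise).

Apply the shoelace formula: 2A = Σ (x_i·y_{i+1} − x_{i+1}·y_i), indices taken mod 7.
A→B: (4)(4) − (0)(3) = 16
B→C: (0)(1) − (-6)(4) = 24
C→D: (-6)(-2) − (-6)(1) = 18
D→E: (-6)(-5) − (2)(-2) = 34
E→F: (2)(-6) − (5)(-5) = 13
F→G: (5)(3) − (6)(-6) = 51
G→A: (6)(3) − (4)(3) = 6
Σ = 162
Signed area = Σ/2 = 81 (positive ⇒ counter-clockwise traversal).

81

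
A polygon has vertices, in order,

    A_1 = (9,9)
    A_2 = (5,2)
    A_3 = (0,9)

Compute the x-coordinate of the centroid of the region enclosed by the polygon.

Apply the surveyor's formula. First the cross-terms c_i = x_i·y_{i+1} − x_{i+1}·y_i:
  -27, 45, -81  ⇒  2A = -63, A = -31.5.
Then Σ (x_i + x_{i+1})·c_i = -882, so x̄ = -882 / (6·(-31.5)) = 14/3.

14/3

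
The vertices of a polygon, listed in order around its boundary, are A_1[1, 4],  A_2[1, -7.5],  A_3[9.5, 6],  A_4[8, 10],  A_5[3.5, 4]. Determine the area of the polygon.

59.875

Apply the surveyor's formula: 2A = Σ (x_i·y_{i+1} − x_{i+1}·y_i), indices taken mod 5.
Σ = (-11.5) + (77.25) + (47) + (-3) + (10) = 119.75
Area = |Σ|/2 = 59.875.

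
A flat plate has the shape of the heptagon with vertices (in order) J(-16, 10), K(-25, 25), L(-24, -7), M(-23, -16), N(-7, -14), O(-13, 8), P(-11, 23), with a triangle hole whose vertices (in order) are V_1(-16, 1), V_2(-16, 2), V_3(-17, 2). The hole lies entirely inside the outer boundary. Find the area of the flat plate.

Outer boundary:
Σ = (-150) + (775) + (223) + (210) + (-238) + (-211) + (258) = 867
Area = |Σ|/2 = 433.5.
Hole:
Apply the shoelace formula: 2A = Σ (x_i·y_{i+1} − x_{i+1}·y_i), indices taken mod 3.
V_1→V_2: (-16)(2) − (-16)(1) = -16
V_2→V_3: (-16)(2) − (-17)(2) = 2
V_3→V_1: (-17)(1) − (-16)(2) = 15
Σ = 1
Area = |Σ|/2 = 0.5.
Net area = 433.5 − 0.5 = 433.

433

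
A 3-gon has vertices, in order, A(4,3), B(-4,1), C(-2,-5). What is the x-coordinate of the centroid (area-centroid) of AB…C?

Apply Gauss's area formula. First the cross-terms c_i = x_i·y_{i+1} − x_{i+1}·y_i:
  16, 22, 14  ⇒  2A = 52, A = 26.
Then Σ (x_i + x_{i+1})·c_i = -104, so x̄ = -104 / (6·26) = -2/3.

-2/3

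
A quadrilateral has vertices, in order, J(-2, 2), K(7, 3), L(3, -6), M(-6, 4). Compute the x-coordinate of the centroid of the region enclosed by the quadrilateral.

46/27

Apply the shoelace formula. First the cross-terms c_i = x_i·y_{i+1} − x_{i+1}·y_i:
  -20, -51, -24, -4  ⇒  2A = -99, A = -49.5.
Then Σ (x_i + x_{i+1})·c_i = -506, so x̄ = -506 / (6·(-49.5)) = 46/27.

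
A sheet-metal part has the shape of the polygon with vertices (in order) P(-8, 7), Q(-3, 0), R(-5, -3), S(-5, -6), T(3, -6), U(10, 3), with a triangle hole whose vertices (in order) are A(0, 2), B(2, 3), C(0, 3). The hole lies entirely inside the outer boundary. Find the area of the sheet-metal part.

Outer boundary:
Apply the surveyor's formula: 2A = Σ (x_i·y_{i+1} − x_{i+1}·y_i), indices taken mod 6.
P→Q: (-8)(0) − (-3)(7) = 21
Q→R: (-3)(-3) − (-5)(0) = 9
R→S: (-5)(-6) − (-5)(-3) = 15
S→T: (-5)(-6) − (3)(-6) = 48
T→U: (3)(3) − (10)(-6) = 69
U→P: (10)(7) − (-8)(3) = 94
Σ = 256
Area = |Σ|/2 = 128.
Hole:
Σ = (-4) + (6) + (0) = 2
Area = |Σ|/2 = 1.
Net area = 128 − 1 = 127.

127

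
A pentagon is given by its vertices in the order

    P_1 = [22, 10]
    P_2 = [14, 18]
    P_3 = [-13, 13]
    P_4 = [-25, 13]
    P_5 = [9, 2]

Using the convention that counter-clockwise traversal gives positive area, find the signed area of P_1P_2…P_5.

Apply the shoelace (surveyor's) formula: 2A = Σ (x_i·y_{i+1} − x_{i+1}·y_i), indices taken mod 5.
Σ = (256) + (416) + (156) + (-167) + (46) = 707
Signed area = Σ/2 = 353.5 (positive ⇒ counter-clockwise traversal).

353.5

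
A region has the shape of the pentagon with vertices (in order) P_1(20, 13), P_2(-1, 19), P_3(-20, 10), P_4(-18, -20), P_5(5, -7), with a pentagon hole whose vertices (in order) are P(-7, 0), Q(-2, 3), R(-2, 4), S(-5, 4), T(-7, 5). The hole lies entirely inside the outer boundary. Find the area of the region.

873.5

Outer boundary:
Apply the shoelace formula: 2A = Σ (x_i·y_{i+1} − x_{i+1}·y_i), indices taken mod 5.
Cross-terms: 393, 370, 580, 226, 205  ⇒  Σ = 1774
Area = |Σ|/2 = 887.
Hole:
Σ = (-21) + (-2) + (12) + (3) + (35) = 27
Area = |Σ|/2 = 13.5.
Net area = 887 − 13.5 = 873.5.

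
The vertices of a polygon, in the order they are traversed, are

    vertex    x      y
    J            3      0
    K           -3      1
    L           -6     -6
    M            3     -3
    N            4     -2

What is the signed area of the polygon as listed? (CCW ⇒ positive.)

Apply the surveyor's formula: 2A = Σ (x_i·y_{i+1} − x_{i+1}·y_i), indices taken mod 5.
Σ = (3) + (24) + (36) + (6) + (6) = 75
Signed area = Σ/2 = 37.5 (positive ⇒ counter-clockwise traversal).

37.5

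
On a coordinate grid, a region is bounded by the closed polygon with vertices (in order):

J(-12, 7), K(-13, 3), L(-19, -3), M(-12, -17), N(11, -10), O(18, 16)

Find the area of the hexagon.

709.5

Apply the surveyor's formula: 2A = Σ (x_i·y_{i+1} − x_{i+1}·y_i), indices taken mod 6.
J→K: (-12)(3) − (-13)(7) = 55
K→L: (-13)(-3) − (-19)(3) = 96
L→M: (-19)(-17) − (-12)(-3) = 287
M→N: (-12)(-10) − (11)(-17) = 307
N→O: (11)(16) − (18)(-10) = 356
O→J: (18)(7) − (-12)(16) = 318
Σ = 1419
Area = |Σ|/2 = 709.5.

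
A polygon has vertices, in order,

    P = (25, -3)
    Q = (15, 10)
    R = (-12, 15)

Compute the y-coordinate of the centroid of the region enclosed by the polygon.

Apply the shoelace (surveyor's) formula. First the cross-terms c_i = x_i·y_{i+1} − x_{i+1}·y_i:
  295, 345, -339  ⇒  2A = 301, A = 150.5.
Then Σ (y_i + y_{i+1})·c_i = 6622, so ȳ = 6622 / (6·150.5) = 22/3.

22/3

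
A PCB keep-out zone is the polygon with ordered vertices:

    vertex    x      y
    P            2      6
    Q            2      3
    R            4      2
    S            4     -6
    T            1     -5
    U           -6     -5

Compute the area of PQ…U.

Apply the shoelace formula: 2A = Σ (x_i·y_{i+1} − x_{i+1}·y_i), indices taken mod 6.
Cross-terms: -6, -8, -32, -14, -35, -26  ⇒  Σ = -121
Area = |Σ|/2 = 60.5.

60.5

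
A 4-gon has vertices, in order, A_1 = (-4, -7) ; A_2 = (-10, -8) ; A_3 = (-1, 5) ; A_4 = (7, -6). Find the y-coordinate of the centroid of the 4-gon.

-287/99

Apply the shoelace formula. First the cross-terms c_i = x_i·y_{i+1} − x_{i+1}·y_i:
  -38, -58, -29, -73  ⇒  2A = -198, A = -99.
Then Σ (y_i + y_{i+1})·c_i = 1722, so ȳ = 1722 / (6·(-99)) = -287/99.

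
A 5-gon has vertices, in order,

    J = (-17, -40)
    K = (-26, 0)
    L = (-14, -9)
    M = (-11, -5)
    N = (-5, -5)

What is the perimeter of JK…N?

|JK| = √((-9)² + (40)²) = √1681 = 41
|KL| = √((12)² + (-9)²) = √225 = 15
|LM| = √((3)² + (4)²) = √25 = 5
|MN| = √((6)² + (0)²) = √36 = 6
|NJ| = √((-12)² + (-35)²) = √1369 = 37
Perimeter = 41 + 15 + 5 + 6 + 37 = 104.

104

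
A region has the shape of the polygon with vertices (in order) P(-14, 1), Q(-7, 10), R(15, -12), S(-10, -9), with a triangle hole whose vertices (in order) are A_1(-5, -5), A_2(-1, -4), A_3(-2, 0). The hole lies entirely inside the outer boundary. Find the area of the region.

286.5

Outer boundary:
Cross-terms: -133, -66, -255, -136  ⇒  Σ = -590
Area = |Σ|/2 = 295.
Hole:
Apply the shoelace (surveyor's) formula: 2A = Σ (x_i·y_{i+1} − x_{i+1}·y_i), indices taken mod 3.
Cross-terms: 15, -8, 10  ⇒  Σ = 17
Area = |Σ|/2 = 8.5.
Net area = 295 − 8.5 = 286.5.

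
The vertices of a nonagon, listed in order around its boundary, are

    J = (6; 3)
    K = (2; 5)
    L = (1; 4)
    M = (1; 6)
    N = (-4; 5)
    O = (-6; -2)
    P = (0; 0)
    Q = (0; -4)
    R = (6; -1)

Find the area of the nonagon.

72

J→K: (6)(5) − (2)(3) = 24
K→L: (2)(4) − (1)(5) = 3
L→M: (1)(6) − (1)(4) = 2
M→N: (1)(5) − (-4)(6) = 29
N→O: (-4)(-2) − (-6)(5) = 38
O→P: (-6)(0) − (0)(-2) = 0
P→Q: (0)(-4) − (0)(0) = 0
Q→R: (0)(-1) − (6)(-4) = 24
R→J: (6)(3) − (6)(-1) = 24
Σ = 144
Area = |Σ|/2 = 72.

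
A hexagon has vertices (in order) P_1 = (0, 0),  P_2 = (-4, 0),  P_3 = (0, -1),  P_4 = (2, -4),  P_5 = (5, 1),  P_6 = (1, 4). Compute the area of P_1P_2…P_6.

23.5

Apply the surveyor's formula: 2A = Σ (x_i·y_{i+1} − x_{i+1}·y_i), indices taken mod 6.
P_1→P_2: (0)(0) − (-4)(0) = 0
P_2→P_3: (-4)(-1) − (0)(0) = 4
P_3→P_4: (0)(-4) − (2)(-1) = 2
P_4→P_5: (2)(1) − (5)(-4) = 22
P_5→P_6: (5)(4) − (1)(1) = 19
P_6→P_1: (1)(0) − (0)(4) = 0
Σ = 47
Area = |Σ|/2 = 23.5.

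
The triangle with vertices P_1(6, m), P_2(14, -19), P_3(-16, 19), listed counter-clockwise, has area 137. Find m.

-18

Write out the shoelace sum; only the two edges meeting at P_1 involve m:
2·Area = [((-16)·m − 6·19) + (6·(-19) − 14·m)] + -38
       = -30·m + -266 = 274
⇒ m = -18.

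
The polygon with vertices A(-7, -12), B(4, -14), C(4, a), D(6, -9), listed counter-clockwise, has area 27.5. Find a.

Write out the shoelace sum; only the two edges meeting at C involve a:
2·Area = [(4·a − 4·(-14)) + (4·(-9) − 6·a)] + 11
       = -2·a + 31 = 55
⇒ a = -12.

-12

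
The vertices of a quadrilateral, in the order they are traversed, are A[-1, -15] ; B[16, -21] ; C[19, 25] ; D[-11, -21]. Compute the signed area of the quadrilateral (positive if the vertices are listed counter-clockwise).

Σ = (261) + (799) + (-124) + (144) = 1080
Signed area = Σ/2 = 540 (positive ⇒ counter-clockwise traversal).

540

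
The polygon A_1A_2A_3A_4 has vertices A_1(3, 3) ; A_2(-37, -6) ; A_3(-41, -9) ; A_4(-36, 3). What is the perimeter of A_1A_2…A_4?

|A_1A_2| = √((-40)² + (-9)²) = √1681 = 41
|A_2A_3| = √((-4)² + (-3)²) = √25 = 5
|A_3A_4| = √((5)² + (12)²) = √169 = 13
|A_4A_1| = √((39)² + (0)²) = √1521 = 39
Perimeter = 41 + 5 + 13 + 39 = 98.

98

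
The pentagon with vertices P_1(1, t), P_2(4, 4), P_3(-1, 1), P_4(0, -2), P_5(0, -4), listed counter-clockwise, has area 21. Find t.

-6

Write out the shoelace sum; only the two edges meeting at P_1 involve t:
2·Area = [(0·t − 1·(-4)) + (1·4 − 4·t)] + 10
       = -4·t + 18 = 42
⇒ t = -6.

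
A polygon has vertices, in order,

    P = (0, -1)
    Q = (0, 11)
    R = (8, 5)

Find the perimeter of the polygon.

|PQ| = √((0)² + (12)²) = √144 = 12
|QR| = √((8)² + (-6)²) = √100 = 10
|RP| = √((-8)² + (-6)²) = √100 = 10
Perimeter = 12 + 10 + 10 = 32.

32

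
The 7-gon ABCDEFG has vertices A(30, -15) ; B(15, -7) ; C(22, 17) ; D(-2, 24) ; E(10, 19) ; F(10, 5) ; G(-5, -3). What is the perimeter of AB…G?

148

|AB| = √((-15)² + (8)²) = √289 = 17
|BC| = √((7)² + (24)²) = √625 = 25
|CD| = √((-24)² + (7)²) = √625 = 25
|DE| = √((12)² + (-5)²) = √169 = 13
|EF| = √((0)² + (-14)²) = √196 = 14
|FG| = √((-15)² + (-8)²) = √289 = 17
|GA| = √((35)² + (-12)²) = √1369 = 37
Perimeter = 17 + 25 + 25 + 13 + 14 + 17 + 37 = 148.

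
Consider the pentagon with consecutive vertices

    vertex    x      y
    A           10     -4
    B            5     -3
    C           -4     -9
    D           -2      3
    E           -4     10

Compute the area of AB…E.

94.5

Apply Gauss's area formula: 2A = Σ (x_i·y_{i+1} − x_{i+1}·y_i), indices taken mod 5.
Σ = (-10) + (-57) + (-30) + (-8) + (-84) = -189
Area = |Σ|/2 = 94.5.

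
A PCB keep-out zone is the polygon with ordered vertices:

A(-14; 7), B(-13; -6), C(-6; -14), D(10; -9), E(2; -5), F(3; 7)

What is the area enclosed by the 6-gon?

Σ = (175) + (146) + (194) + (-32) + (29) + (119) = 631
Area = |Σ|/2 = 315.5.

315.5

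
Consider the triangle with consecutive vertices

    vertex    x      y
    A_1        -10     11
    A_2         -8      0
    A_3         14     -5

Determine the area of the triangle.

Apply the shoelace (surveyor's) formula: 2A = Σ (x_i·y_{i+1} − x_{i+1}·y_i), indices taken mod 3.
Σ = (88) + (40) + (104) = 232
Area = |Σ|/2 = 116.

116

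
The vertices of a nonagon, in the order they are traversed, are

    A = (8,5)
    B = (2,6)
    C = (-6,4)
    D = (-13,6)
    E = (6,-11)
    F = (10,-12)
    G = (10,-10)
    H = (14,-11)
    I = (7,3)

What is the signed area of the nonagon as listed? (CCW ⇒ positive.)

Σ = (38) + (44) + (16) + (107) + (38) + (20) + (30) + (119) + (11) = 423
Signed area = Σ/2 = 211.5 (positive ⇒ counter-clockwise traversal).

211.5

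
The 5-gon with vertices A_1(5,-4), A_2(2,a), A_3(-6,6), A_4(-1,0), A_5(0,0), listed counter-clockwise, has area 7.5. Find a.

-1

Write out the shoelace sum; only the two edges meeting at A_2 involve a:
2·Area = [(5·a − 2·(-4)) + (2·6 − (-6)·a)] + 6
       = 11·a + 26 = 15
⇒ a = -1.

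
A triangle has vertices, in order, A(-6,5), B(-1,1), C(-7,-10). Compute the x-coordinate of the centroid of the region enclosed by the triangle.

Apply the shoelace (surveyor's) formula. First the cross-terms c_i = x_i·y_{i+1} − x_{i+1}·y_i:
  -1, 17, -95  ⇒  2A = -79, A = -39.5.
Then Σ (x_i + x_{i+1})·c_i = 1106, so x̄ = 1106 / (6·(-39.5)) = -14/3.

-14/3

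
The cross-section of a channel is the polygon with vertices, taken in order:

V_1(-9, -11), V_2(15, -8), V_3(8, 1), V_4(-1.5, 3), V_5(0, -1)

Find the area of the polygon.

Apply the shoelace (surveyor's) formula: 2A = Σ (x_i·y_{i+1} − x_{i+1}·y_i), indices taken mod 5.
Cross-terms: 237, 79, 25.5, 1.5, -9  ⇒  Σ = 334
Area = |Σ|/2 = 167.

167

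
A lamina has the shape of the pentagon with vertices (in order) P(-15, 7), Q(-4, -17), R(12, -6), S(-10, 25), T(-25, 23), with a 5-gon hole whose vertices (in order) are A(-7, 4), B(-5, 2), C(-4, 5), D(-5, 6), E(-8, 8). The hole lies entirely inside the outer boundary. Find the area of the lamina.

647

Outer boundary:
Apply Gauss's area formula: 2A = Σ (x_i·y_{i+1} − x_{i+1}·y_i), indices taken mod 5.
Cross-terms: 283, 228, 240, 395, 170  ⇒  Σ = 1316
Area = |Σ|/2 = 658.
Hole:
Cross-terms: 6, -17, 1, 8, 24  ⇒  Σ = 22
Area = |Σ|/2 = 11.
Net area = 658 − 11 = 647.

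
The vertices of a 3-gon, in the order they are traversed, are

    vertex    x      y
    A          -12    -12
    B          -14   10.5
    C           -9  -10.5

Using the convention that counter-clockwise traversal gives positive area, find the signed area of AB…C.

Apply the shoelace (surveyor's) formula: 2A = Σ (x_i·y_{i+1} − x_{i+1}·y_i), indices taken mod 3.
Σ = (-294) + (241.5) + (-18) = -70.5
Signed area = Σ/2 = -35.25 (negative ⇒ clockwise traversal).

-35.25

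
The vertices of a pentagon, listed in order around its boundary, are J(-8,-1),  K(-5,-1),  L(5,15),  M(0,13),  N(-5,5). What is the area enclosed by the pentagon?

Apply the shoelace formula: 2A = Σ (x_i·y_{i+1} − x_{i+1}·y_i), indices taken mod 5.
Σ = (3) + (-70) + (65) + (65) + (45) = 108
Area = |Σ|/2 = 54.

54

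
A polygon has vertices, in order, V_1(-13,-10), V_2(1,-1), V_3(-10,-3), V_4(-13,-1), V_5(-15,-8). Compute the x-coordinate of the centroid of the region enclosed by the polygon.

Apply the shoelace (surveyor's) formula. First the cross-terms c_i = x_i·y_{i+1} − x_{i+1}·y_i:
  23, -13, -29, 89, 46  ⇒  2A = 116, A = 58.
Then Σ (x_i + x_{i+1})·c_i = -3272, so x̄ = -3272 / (6·58) = -818/87.

-818/87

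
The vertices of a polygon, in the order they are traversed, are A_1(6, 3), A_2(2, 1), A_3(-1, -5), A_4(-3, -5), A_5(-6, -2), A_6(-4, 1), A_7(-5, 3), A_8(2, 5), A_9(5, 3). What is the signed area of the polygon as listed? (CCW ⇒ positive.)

Σ = (0) + (-9) + (-10) + (-24) + (-14) + (-7) + (-31) + (-19) + (-3) = -117
Signed area = Σ/2 = -58.5 (negative ⇒ clockwise traversal).

-58.5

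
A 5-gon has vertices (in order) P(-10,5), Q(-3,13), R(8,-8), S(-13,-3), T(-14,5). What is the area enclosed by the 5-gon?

Apply Gauss's area formula: 2A = Σ (x_i·y_{i+1} − x_{i+1}·y_i), indices taken mod 5.
P→Q: (-10)(13) − (-3)(5) = -115
Q→R: (-3)(-8) − (8)(13) = -80
R→S: (8)(-3) − (-13)(-8) = -128
S→T: (-13)(5) − (-14)(-3) = -107
T→P: (-14)(5) − (-10)(5) = -20
Σ = -450
Area = |Σ|/2 = 225.

225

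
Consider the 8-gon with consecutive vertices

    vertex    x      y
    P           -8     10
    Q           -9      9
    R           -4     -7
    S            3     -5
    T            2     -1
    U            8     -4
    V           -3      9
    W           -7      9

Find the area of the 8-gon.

Apply the shoelace formula: 2A = Σ (x_i·y_{i+1} − x_{i+1}·y_i), indices taken mod 8.
Σ = (18) + (99) + (41) + (7) + (0) + (60) + (36) + (2) = 263
Area = |Σ|/2 = 131.5.

131.5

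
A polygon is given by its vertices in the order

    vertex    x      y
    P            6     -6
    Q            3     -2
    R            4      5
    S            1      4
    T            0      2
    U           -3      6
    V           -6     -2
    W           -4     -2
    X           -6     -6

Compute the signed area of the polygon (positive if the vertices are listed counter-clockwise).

89

P→Q: (6)(-2) − (3)(-6) = 6
Q→R: (3)(5) − (4)(-2) = 23
R→S: (4)(4) − (1)(5) = 11
S→T: (1)(2) − (0)(4) = 2
T→U: (0)(6) − (-3)(2) = 6
U→V: (-3)(-2) − (-6)(6) = 42
V→W: (-6)(-2) − (-4)(-2) = 4
W→X: (-4)(-6) − (-6)(-2) = 12
X→P: (-6)(-6) − (6)(-6) = 72
Σ = 178
Signed area = Σ/2 = 89 (positive ⇒ counter-clockwise traversal).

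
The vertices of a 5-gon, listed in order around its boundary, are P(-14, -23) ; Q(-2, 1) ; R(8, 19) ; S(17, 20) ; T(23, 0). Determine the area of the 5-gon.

629

Apply the shoelace formula: 2A = Σ (x_i·y_{i+1} − x_{i+1}·y_i), indices taken mod 5.
Σ = (-60) + (-46) + (-163) + (-460) + (-529) = -1258
Area = |Σ|/2 = 629.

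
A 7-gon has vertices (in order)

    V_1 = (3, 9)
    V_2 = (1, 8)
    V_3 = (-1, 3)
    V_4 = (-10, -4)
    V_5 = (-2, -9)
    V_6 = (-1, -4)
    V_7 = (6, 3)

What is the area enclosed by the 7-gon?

103.5

Apply the shoelace (surveyor's) formula: 2A = Σ (x_i·y_{i+1} − x_{i+1}·y_i), indices taken mod 7.
Σ = (15) + (11) + (34) + (82) + (-1) + (21) + (45) = 207
Area = |Σ|/2 = 103.5.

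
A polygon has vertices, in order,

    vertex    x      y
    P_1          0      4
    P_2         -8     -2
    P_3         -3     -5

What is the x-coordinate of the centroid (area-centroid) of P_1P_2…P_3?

-11/3

Apply the shoelace formula. First the cross-terms c_i = x_i·y_{i+1} − x_{i+1}·y_i:
  32, 34, -12  ⇒  2A = 54, A = 27.
Then Σ (x_i + x_{i+1})·c_i = -594, so x̄ = -594 / (6·27) = -11/3.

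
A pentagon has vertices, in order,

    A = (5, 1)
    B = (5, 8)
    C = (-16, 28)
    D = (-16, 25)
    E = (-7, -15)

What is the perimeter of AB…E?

100

|AB| = √((0)² + (7)²) = √49 = 7
|BC| = √((-21)² + (20)²) = √841 = 29
|CD| = √((0)² + (-3)²) = √9 = 3
|DE| = √((9)² + (-40)²) = √1681 = 41
|EA| = √((12)² + (16)²) = √400 = 20
Perimeter = 7 + 29 + 3 + 41 + 20 = 100.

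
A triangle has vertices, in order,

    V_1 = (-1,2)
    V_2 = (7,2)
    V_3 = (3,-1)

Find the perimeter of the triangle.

18

|V_1V_2| = √((8)² + (0)²) = √64 = 8
|V_2V_3| = √((-4)² + (-3)²) = √25 = 5
|V_3V_1| = √((-4)² + (3)²) = √25 = 5
Perimeter = 8 + 5 + 5 = 18.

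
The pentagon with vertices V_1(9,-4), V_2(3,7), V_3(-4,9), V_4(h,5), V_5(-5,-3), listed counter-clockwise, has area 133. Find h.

-7

The doubled signed area Σ (x_i y_{i+1} − x_{i+1} y_i) is linear in h.
With h=0 it equals 182; the coefficient of h is -12 (from the two edges through V_4).
So -12·h + 182 = 2·133 = 266 ⇒ h = -7.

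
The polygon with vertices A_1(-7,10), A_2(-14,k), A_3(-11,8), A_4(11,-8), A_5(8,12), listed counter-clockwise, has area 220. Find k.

Write out the shoelace sum; only the two edges meeting at A_2 involve k:
2·Area = [((-7)·k − (-14)·10) + ((-14)·8 − (-11)·k)] + 360
       = 4·k + 388 = 440
⇒ k = 13.

13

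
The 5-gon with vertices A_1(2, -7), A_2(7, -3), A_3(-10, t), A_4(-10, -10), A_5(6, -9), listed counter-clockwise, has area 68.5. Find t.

-6

Write out the shoelace sum; only the two edges meeting at A_3 involve t:
2·Area = [(7·t − (-10)·(-3)) + ((-10)·(-10) − (-10)·t)] + 169
       = 17·t + 239 = 137
⇒ t = -6.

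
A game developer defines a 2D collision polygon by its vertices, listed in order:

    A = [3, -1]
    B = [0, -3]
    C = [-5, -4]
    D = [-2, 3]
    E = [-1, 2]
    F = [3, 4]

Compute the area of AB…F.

Apply the shoelace (surveyor's) formula: 2A = Σ (x_i·y_{i+1} − x_{i+1}·y_i), indices taken mod 6.
Σ = (-9) + (-15) + (-23) + (-1) + (-10) + (-15) = -73
Area = |Σ|/2 = 36.5.

36.5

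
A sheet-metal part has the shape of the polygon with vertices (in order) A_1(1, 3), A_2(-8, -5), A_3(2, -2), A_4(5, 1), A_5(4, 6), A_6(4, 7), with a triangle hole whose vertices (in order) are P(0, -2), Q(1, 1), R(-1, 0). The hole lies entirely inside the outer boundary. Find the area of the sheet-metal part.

Outer boundary:
Apply the shoelace (surveyor's) formula: 2A = Σ (x_i·y_{i+1} − x_{i+1}·y_i), indices taken mod 6.
Σ = (19) + (26) + (12) + (26) + (4) + (5) = 92
Area = |Σ|/2 = 46.
Hole:
Σ = (2) + (1) + (2) = 5
Area = |Σ|/2 = 2.5.
Net area = 46 − 2.5 = 43.5.

43.5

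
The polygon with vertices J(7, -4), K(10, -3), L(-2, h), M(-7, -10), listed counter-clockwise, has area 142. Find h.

Write out the shoelace sum; only the two edges meeting at L involve h:
2·Area = [(10·h − (-2)·(-3)) + ((-2)·(-10) − (-7)·h)] + 117
       = 17·h + 131 = 284
⇒ h = 9.

9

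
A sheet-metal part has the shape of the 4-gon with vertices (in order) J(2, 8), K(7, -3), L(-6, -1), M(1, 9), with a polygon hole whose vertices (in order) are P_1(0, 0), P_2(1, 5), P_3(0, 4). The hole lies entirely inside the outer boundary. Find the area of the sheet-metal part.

73

Outer boundary:
Σ = (-62) + (-25) + (-53) + (-10) = -150
Area = |Σ|/2 = 75.
Hole:
Apply Gauss's area formula: 2A = Σ (x_i·y_{i+1} − x_{i+1}·y_i), indices taken mod 3.
Cross-terms: 0, 4, 0  ⇒  Σ = 4
Area = |Σ|/2 = 2.
Net area = 75 − 2 = 73.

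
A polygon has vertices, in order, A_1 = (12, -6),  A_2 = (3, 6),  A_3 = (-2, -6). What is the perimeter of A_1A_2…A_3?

|A_1A_2| = √((-9)² + (12)²) = √225 = 15
|A_2A_3| = √((-5)² + (-12)²) = √169 = 13
|A_3A_1| = √((14)² + (0)²) = √196 = 14
Perimeter = 15 + 13 + 14 = 42.

42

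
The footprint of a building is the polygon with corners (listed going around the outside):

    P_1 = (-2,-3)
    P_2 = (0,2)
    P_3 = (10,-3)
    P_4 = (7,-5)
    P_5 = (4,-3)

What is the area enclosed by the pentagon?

36

Σ = (-4) + (-20) + (-29) + (-1) + (-18) = -72
Area = |Σ|/2 = 36.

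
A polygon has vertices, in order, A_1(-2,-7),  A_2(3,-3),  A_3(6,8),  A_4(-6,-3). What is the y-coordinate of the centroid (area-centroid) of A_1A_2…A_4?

Apply the surveyor's formula. First the cross-terms c_i = x_i·y_{i+1} − x_{i+1}·y_i:
  27, 42, 30, 36  ⇒  2A = 135, A = 67.5.
Then Σ (y_i + y_{i+1})·c_i = -270, so ȳ = -270 / (6·67.5) = -2/3.

-2/3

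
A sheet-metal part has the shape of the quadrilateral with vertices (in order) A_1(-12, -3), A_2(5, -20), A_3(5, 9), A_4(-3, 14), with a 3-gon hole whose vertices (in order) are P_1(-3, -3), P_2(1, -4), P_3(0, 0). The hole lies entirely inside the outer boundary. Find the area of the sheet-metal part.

Outer boundary:
Apply the shoelace (surveyor's) formula: 2A = Σ (x_i·y_{i+1} − x_{i+1}·y_i), indices taken mod 4.
Cross-terms: 255, 145, 97, 177  ⇒  Σ = 674
Area = |Σ|/2 = 337.
Hole:
Σ = (15) + (0) + (0) = 15
Area = |Σ|/2 = 7.5.
Net area = 337 − 7.5 = 329.5.

329.5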